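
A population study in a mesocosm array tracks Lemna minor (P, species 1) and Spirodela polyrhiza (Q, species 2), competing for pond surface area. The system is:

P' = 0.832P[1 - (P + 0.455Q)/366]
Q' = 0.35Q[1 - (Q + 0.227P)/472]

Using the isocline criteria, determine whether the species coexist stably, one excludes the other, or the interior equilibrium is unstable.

stable coexistence

Compare the nullcline intercepts: K1/α12 = 366/0.455 = 804 > K2 = 472; K2/α21 = 472/0.227 = 2080 > K1 = 366.
Since both inequalities hold, each species can invade when rare, so the interior equilibrium is stable.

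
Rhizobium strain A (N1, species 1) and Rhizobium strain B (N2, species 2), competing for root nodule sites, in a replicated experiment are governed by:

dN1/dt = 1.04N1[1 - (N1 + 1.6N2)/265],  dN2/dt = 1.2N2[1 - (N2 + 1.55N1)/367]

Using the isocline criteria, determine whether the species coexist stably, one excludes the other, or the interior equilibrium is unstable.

unstable coexistence (outcome depends on initial conditions)

Compare the nullcline intercepts: K1/α12 = 265/1.6 = 166 < K2 = 367; K2/α21 = 367/1.55 = 237 < K1 = 265.
Since both are reversed, neither can invade when rare; the interior point is a saddle.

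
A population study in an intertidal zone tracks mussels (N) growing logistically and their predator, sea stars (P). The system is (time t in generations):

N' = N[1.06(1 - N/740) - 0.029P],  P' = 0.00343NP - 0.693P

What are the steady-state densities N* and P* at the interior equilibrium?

N* ≈ 202, P* ≈ 26.6

From dP/dt = 0 with P > 0: 0.00343N* = 0.693, so N* = 202.
Substitute into dN/dt = 0: 1.06(1 - 202/740) = 0.029P*.
The bracket is 0.727, giving P* = 0.771/0.029 = 26.6.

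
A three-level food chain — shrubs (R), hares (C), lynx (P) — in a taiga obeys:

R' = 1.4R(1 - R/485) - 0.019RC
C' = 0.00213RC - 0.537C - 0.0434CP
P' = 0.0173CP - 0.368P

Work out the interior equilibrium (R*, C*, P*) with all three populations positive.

R* ≈ 345, C* ≈ 21.3, P* ≈ 4.56

From dP/dt = 0: 0.0173C* = 0.368, so C* = 21.3.
From dR/dt = 0: 1.4(1 - R*/485) = 0.019·21.3, giving R* = 485·(1 - 0.289) = 345.
From dC/dt = 0: 0.00213·345 - 0.537 = 0.0434P*, so P* = 0.198/0.0434 = 4.56.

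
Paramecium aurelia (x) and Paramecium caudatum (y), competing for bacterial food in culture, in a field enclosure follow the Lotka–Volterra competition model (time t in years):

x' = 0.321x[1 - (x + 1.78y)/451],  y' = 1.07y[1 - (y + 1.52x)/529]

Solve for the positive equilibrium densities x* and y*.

x* ≈ 288, y* ≈ 91.8

Setting both brackets to zero gives the nullclines x + 1.78y = 451 and 1.52x + y = 529.
Substituting y = 529 - 1.52x into the first: x(1 - 1.78·1.52) = 451 - 1.78·529.
So x* = -491/-1.71 = 288, and then y* = 529 - 1.52·288 = 91.8.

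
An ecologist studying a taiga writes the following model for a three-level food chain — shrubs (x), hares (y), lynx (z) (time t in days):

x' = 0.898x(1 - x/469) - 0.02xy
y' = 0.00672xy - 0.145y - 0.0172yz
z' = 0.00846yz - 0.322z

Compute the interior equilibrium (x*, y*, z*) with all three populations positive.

From dz/dt = 0: 0.00846y* = 0.322, so y* = 38.1.
From dx/dt = 0: 0.898(1 - x*/469) = 0.02·38.1, giving x* = 469·(1 - 0.848) = 71.4.
From dy/dt = 0: 0.00672·71.4 - 0.145 = 0.0172z*, so z* = 0.335/0.0172 = 19.5.

x* ≈ 71.4, y* ≈ 38.1, z* ≈ 19.5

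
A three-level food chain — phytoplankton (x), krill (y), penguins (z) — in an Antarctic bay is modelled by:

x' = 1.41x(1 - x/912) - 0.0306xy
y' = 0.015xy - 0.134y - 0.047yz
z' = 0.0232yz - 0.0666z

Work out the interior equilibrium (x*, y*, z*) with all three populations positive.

x* ≈ 855, y* ≈ 2.87, z* ≈ 270

From dz/dt = 0: 0.0232y* = 0.0666, so y* = 2.87.
From dx/dt = 0: 1.41(1 - x*/912) = 0.0306·2.87, giving x* = 912·(1 - 0.0623) = 855.
From dy/dt = 0: 0.015·855 - 0.134 = 0.047z*, so z* = 12.7/0.047 = 270.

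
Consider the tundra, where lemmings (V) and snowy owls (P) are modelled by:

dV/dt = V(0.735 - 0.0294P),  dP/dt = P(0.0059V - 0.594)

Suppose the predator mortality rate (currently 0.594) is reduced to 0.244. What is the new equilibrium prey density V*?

At the interior fixed point, setting dP/dt = 0 with P > 0 fixes V* = (predator death rate)/(VP coefficient) — independent of the other coefficients.
With the change, V* = 0.244/0.0059 = 41.4; it falls from 101.

V* ≈ 41.4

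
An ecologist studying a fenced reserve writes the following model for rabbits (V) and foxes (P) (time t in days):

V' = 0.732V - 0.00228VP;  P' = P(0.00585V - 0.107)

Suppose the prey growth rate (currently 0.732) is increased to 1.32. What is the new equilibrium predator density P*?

P* ≈ 579

At the interior fixed point, setting dV/dt = 0 with V > 0 fixes P* = (prey growth rate)/(VP coefficient) — independent of the other coefficients.
With the change, P* = 1.32/0.00228 = 579; it rises from 321.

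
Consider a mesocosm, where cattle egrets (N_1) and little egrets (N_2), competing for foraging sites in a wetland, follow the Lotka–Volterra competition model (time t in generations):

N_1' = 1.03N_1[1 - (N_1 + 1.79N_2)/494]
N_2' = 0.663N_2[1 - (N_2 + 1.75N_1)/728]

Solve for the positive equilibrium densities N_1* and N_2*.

N_1* ≈ 379, N_2* ≈ 64

Setting both brackets to zero gives the nullclines N_1 + 1.79N_2 = 494 and 1.75N_1 + N_2 = 728.
Substituting N_2 = 728 - 1.75N_1 into the first: N_1(1 - 1.79·1.75) = 494 - 1.79·728.
So N_1* = -809/-2.13 = 379, and then N_2* = 728 - 1.75·379 = 64.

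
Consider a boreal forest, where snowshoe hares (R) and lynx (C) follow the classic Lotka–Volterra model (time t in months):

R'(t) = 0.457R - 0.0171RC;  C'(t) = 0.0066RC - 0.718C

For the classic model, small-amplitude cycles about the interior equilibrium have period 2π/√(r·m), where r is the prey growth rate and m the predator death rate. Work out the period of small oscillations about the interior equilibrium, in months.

Here r = 0.457 and m = 0.718, so r·m = 0.328.
ω = √0.328 = 0.573 per month, hence T = 2π/ω ≈ 11 months.

T ≈ 11 months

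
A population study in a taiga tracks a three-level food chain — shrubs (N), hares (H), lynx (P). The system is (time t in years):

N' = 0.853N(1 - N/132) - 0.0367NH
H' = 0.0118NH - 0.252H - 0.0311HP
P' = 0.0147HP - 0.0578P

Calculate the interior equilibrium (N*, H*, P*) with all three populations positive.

N* ≈ 110, H* ≈ 3.93, P* ≈ 33.5

From dP/dt = 0: 0.0147H* = 0.0578, so H* = 3.93.
From dN/dt = 0: 0.853(1 - N*/132) = 0.0367·3.93, giving N* = 132·(1 - 0.169) = 110.
From dH/dt = 0: 0.0118·110 - 0.252 = 0.0311P*, so P* = 1.04/0.0311 = 33.5.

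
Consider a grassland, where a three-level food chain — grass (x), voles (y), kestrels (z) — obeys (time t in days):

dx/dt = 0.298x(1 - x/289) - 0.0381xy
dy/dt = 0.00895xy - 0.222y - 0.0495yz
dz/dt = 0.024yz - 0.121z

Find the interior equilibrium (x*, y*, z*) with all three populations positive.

x* ≈ 103, y* ≈ 5.04, z* ≈ 14.1

From dz/dt = 0: 0.024y* = 0.121, so y* = 5.04.
From dx/dt = 0: 0.298(1 - x*/289) = 0.0381·5.04, giving x* = 289·(1 - 0.645) = 103.
From dy/dt = 0: 0.00895·103 - 0.222 = 0.0495z*, so z* = 0.697/0.0495 = 14.1.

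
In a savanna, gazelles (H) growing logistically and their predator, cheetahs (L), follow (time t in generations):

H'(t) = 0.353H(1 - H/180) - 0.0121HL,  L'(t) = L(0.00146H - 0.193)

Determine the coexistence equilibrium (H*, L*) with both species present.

H* ≈ 132, L* ≈ 7.75

From dL/dt = 0 with L > 0: 0.00146H* = 0.193, so H* = 132.
Substitute into dH/dt = 0: 0.353(1 - 132/180) = 0.0121L*.
The bracket is 0.266, giving L* = 0.0938/0.0121 = 7.75.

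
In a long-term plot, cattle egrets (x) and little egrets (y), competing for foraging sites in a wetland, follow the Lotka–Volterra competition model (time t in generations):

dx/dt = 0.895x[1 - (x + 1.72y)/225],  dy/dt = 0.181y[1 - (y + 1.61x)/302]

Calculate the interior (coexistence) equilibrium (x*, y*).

x* ≈ 166, y* ≈ 34.1

Setting both brackets to zero gives the nullclines x + 1.72y = 225 and 1.61x + y = 302.
Substituting y = 302 - 1.61x into the first: x(1 - 1.72·1.61) = 225 - 1.72·302.
So x* = -294/-1.77 = 166, and then y* = 302 - 1.61·166 = 34.1.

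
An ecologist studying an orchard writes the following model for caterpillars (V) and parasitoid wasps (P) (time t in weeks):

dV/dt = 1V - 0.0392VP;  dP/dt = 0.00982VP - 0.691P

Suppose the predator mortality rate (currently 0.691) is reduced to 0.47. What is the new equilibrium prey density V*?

V* ≈ 47.9

At the interior fixed point, setting dP/dt = 0 with P > 0 fixes V* = (predator death rate)/(VP coefficient) — independent of the other coefficients.
With the change, V* = 0.47/0.00982 = 47.9; it falls from 70.4.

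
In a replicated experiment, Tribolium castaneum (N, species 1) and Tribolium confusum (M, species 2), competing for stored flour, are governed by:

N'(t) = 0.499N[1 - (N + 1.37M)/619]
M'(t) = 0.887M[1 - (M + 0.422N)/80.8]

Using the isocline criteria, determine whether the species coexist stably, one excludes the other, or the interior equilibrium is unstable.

Compare the nullcline intercepts: K1/α12 = 619/1.37 = 452 > K2 = 80.8; K2/α21 = 80.8/0.422 = 191 < K1 = 619.
Since the inequalities point opposite ways, species 1 can invade but species 2 cannot.

species 1 excludes species 2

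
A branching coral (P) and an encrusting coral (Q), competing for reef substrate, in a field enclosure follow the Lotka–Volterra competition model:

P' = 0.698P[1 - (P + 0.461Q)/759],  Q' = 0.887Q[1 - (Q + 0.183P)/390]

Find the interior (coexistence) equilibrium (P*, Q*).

Setting both brackets to zero gives the nullclines P + 0.461Q = 759 and 0.183P + Q = 390.
Substituting Q = 390 - 0.183P into the first: P(1 - 0.461·0.183) = 759 - 0.461·390.
So P* = 579/0.916 = 633, and then Q* = 390 - 0.183·633 = 274.

P* ≈ 633, Q* ≈ 274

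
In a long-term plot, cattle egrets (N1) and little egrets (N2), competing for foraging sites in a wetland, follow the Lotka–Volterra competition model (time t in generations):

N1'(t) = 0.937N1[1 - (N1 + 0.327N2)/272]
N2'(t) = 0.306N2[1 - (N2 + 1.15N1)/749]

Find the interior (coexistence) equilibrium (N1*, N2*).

N1* ≈ 43.4, N2* ≈ 699

Setting both brackets to zero gives the nullclines N1 + 0.327N2 = 272 and 1.15N1 + N2 = 749.
Substituting N2 = 749 - 1.15N1 into the first: N1(1 - 0.327·1.15) = 272 - 0.327·749.
So N1* = 27.1/0.624 = 43.4, and then N2* = 749 - 1.15·43.4 = 699.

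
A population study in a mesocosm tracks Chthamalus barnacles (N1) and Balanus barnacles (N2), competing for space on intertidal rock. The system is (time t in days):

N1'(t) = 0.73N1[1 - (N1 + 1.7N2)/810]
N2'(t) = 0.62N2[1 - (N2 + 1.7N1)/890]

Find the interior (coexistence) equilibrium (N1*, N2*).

Setting both brackets to zero gives the nullclines N1 + 1.7N2 = 810 and 1.7N1 + N2 = 890.
Substituting N2 = 890 - 1.7N1 into the first: N1(1 - 1.7·1.7) = 810 - 1.7·890.
So N1* = -703/-1.89 = 372, and then N2* = 890 - 1.7·372 = 258.

N1* ≈ 372, N2* ≈ 258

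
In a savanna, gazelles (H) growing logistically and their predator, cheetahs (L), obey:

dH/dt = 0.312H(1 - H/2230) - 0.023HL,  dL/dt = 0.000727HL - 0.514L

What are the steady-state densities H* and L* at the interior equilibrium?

From dL/dt = 0 with L > 0: 0.000727H* = 0.514, so H* = 707.
Substitute into dH/dt = 0: 0.312(1 - 707/2230) = 0.023L*.
The bracket is 0.683, giving L* = 0.213/0.023 = 9.26.

H* ≈ 707, L* ≈ 9.26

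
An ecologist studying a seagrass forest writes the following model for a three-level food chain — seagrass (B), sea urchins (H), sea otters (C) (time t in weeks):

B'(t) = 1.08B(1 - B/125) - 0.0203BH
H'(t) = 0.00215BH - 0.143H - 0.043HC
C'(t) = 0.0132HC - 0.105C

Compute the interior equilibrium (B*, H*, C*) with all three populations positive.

From dC/dt = 0: 0.0132H* = 0.105, so H* = 7.95.
From dB/dt = 0: 1.08(1 - B*/125) = 0.0203·7.95, giving B* = 125·(1 - 0.15) = 106.
From dH/dt = 0: 0.00215·106 - 0.143 = 0.043C*, so C* = 0.0856/0.043 = 1.99.

B* ≈ 106, H* ≈ 7.95, C* ≈ 1.99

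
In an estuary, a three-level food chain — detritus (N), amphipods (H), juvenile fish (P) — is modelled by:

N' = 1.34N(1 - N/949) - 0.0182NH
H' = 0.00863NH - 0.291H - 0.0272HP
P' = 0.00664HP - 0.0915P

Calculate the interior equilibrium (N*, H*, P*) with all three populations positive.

From dP/dt = 0: 0.00664H* = 0.0915, so H* = 13.8.
From dN/dt = 0: 1.34(1 - N*/949) = 0.0182·13.8, giving N* = 949·(1 - 0.187) = 771.
From dH/dt = 0: 0.00863·771 - 0.291 = 0.0272P*, so P* = 6.37/0.0272 = 234.

N* ≈ 771, H* ≈ 13.8, P* ≈ 234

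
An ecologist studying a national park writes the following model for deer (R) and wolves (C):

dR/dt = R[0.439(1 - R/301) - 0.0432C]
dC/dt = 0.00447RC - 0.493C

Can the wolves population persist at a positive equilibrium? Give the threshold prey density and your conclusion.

The predator equation gives dC/dt > 0 only when R > 0.493/0.00447 = 110.
Without the predator, R → K = 301. Since 301 > 110, the predator can invade and persist.

Threshold R = 110; K > 110, so yes, the predator persists.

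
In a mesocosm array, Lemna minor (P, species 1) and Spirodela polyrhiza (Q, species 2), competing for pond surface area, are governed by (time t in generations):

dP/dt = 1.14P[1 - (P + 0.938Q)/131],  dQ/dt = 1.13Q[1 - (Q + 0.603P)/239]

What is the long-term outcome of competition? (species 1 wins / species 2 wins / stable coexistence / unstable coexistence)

Compare the nullcline intercepts: K1/α12 = 131/0.938 = 140 < K2 = 239; K2/α21 = 239/0.603 = 396 > K1 = 131.
Since the inequalities point opposite ways, species 2 can invade but species 1 cannot.

species 2 excludes species 1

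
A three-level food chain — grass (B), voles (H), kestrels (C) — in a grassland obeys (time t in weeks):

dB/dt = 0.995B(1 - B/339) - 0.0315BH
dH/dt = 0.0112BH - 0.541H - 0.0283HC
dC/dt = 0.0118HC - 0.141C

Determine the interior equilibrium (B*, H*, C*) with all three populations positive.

B* ≈ 211, H* ≈ 11.9, C* ≈ 64.3

From dC/dt = 0: 0.0118H* = 0.141, so H* = 11.9.
From dB/dt = 0: 0.995(1 - B*/339) = 0.0315·11.9, giving B* = 339·(1 - 0.378) = 211.
From dH/dt = 0: 0.0112·211 - 0.541 = 0.0283C*, so C* = 1.82/0.0283 = 64.3.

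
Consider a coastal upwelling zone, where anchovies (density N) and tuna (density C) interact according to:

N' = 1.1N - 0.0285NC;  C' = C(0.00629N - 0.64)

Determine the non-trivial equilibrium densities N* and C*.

N* ≈ 102, C* ≈ 38.6

Set dC/dt = 0 with C > 0: 0.00629N - 0.64 = 0, so N* = 0.64/0.00629 = 102.
Set dN/dt = 0 with N > 0: 1.1 - 0.0285C = 0, so C* = 1.1/0.0285 = 38.6.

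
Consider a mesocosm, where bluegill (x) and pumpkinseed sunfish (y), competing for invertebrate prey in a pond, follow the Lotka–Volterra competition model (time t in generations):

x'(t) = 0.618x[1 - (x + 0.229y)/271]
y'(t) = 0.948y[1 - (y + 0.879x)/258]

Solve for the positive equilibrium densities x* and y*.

x* ≈ 265, y* ≈ 24.8

Setting both brackets to zero gives the nullclines x + 0.229y = 271 and 0.879x + y = 258.
Substituting y = 258 - 0.879x into the first: x(1 - 0.229·0.879) = 271 - 0.229·258.
So x* = 212/0.799 = 265, and then y* = 258 - 0.879·265 = 24.8.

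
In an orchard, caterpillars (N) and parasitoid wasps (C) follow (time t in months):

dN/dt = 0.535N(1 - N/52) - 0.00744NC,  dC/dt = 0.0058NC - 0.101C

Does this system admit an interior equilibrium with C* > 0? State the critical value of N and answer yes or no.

The predator equation gives dC/dt > 0 only when N > 0.101/0.0058 = 17.4.
Without the predator, N → K = 52. Since 52 > 17.4, the predator can invade and persist.

Threshold N = 17.4; K > 17.4, so yes, the predator persists.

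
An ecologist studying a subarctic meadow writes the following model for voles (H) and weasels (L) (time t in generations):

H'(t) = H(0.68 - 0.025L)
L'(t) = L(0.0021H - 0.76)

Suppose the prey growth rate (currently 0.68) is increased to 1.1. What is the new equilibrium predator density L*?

At the interior fixed point, setting dH/dt = 0 with H > 0 fixes L* = (prey growth rate)/(HL coefficient) — independent of the other coefficients.
With the change, L* = 1.1/0.025 = 44; it rises from 27.2.

L* ≈ 44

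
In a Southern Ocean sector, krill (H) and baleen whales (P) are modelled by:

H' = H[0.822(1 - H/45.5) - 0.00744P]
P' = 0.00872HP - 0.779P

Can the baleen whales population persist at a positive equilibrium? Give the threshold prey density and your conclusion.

The predator equation gives dP/dt > 0 only when H > 0.779/0.00872 = 89.3.
Without the predator, H → K = 45.5. Since 45.5 < 89.3, the predator cannot invade.

Threshold H = 89.3; K < 89.3, so no, the predator goes extinct.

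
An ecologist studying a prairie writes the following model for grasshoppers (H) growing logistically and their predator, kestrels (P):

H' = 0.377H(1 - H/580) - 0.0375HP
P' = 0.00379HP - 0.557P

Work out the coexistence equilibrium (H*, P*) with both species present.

H* ≈ 147, P* ≈ 7.51

From dP/dt = 0 with P > 0: 0.00379H* = 0.557, so H* = 147.
Substitute into dH/dt = 0: 0.377(1 - 147/580) = 0.0375P*.
The bracket is 0.747, giving P* = 0.281/0.0375 = 7.51.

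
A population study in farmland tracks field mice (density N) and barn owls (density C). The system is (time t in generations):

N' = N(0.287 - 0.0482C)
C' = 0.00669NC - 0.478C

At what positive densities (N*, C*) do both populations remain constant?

N* ≈ 71.4, C* ≈ 5.95

Set dC/dt = 0 with C > 0: 0.00669N - 0.478 = 0, so N* = 0.478/0.00669 = 71.4.
Set dN/dt = 0 with N > 0: 0.287 - 0.0482C = 0, so C* = 0.287/0.0482 = 5.95.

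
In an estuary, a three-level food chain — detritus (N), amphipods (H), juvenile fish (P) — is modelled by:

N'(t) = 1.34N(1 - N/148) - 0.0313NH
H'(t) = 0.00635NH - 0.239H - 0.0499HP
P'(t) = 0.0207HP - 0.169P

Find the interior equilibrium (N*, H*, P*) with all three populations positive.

N* ≈ 120, H* ≈ 8.16, P* ≈ 10.5

From dP/dt = 0: 0.0207H* = 0.169, so H* = 8.16.
From dN/dt = 0: 1.34(1 - N*/148) = 0.0313·8.16, giving N* = 148·(1 - 0.191) = 120.
From dH/dt = 0: 0.00635·120 - 0.239 = 0.0499P*, so P* = 0.522/0.0499 = 10.5.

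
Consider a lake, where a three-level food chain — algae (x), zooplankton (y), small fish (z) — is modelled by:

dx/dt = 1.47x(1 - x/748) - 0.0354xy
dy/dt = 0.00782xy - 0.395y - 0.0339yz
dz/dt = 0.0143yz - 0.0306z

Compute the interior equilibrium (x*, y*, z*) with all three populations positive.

x* ≈ 709, y* ≈ 2.14, z* ≈ 152

From dz/dt = 0: 0.0143y* = 0.0306, so y* = 2.14.
From dx/dt = 0: 1.47(1 - x*/748) = 0.0354·2.14, giving x* = 748·(1 - 0.0515) = 709.
From dy/dt = 0: 0.00782·709 - 0.395 = 0.0339z*, so z* = 5.15/0.0339 = 152.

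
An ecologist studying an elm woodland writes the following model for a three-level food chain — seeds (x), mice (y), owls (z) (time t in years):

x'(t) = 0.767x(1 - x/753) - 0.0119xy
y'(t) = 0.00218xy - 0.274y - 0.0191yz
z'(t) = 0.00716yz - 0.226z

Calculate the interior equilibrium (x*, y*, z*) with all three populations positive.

From dz/dt = 0: 0.00716y* = 0.226, so y* = 31.6.
From dx/dt = 0: 0.767(1 - x*/753) = 0.0119·31.6, giving x* = 753·(1 - 0.49) = 384.
From dy/dt = 0: 0.00218·384 - 0.274 = 0.0191z*, so z* = 0.564/0.0191 = 29.5.

x* ≈ 384, y* ≈ 31.6, z* ≈ 29.5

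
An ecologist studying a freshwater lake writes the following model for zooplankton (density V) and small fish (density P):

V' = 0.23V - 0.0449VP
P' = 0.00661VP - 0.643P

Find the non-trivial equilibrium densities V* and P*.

Set dP/dt = 0 with P > 0: 0.00661V - 0.643 = 0, so V* = 0.643/0.00661 = 97.3.
Set dV/dt = 0 with V > 0: 0.23 - 0.0449P = 0, so P* = 0.23/0.0449 = 5.12.

V* ≈ 97.3, P* ≈ 5.12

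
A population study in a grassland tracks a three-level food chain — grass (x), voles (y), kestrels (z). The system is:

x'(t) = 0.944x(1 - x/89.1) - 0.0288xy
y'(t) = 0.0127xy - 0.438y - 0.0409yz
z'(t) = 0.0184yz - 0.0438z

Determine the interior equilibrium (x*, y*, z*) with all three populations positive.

From dz/dt = 0: 0.0184y* = 0.0438, so y* = 2.38.
From dx/dt = 0: 0.944(1 - x*/89.1) = 0.0288·2.38, giving x* = 89.1·(1 - 0.0726) = 82.6.
From dy/dt = 0: 0.0127·82.6 - 0.438 = 0.0409z*, so z* = 0.611/0.0409 = 14.9.

x* ≈ 82.6, y* ≈ 2.38, z* ≈ 14.9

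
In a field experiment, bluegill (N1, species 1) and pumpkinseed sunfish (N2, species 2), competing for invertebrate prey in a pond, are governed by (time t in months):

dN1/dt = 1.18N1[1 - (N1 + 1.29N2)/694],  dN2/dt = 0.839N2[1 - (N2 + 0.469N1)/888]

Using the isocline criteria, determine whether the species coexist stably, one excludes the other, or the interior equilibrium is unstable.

Compare the nullcline intercepts: K1/α12 = 694/1.29 = 538 < K2 = 888; K2/α21 = 888/0.469 = 1890 > K1 = 694.
Since the inequalities point opposite ways, species 2 can invade but species 1 cannot.

species 2 excludes species 1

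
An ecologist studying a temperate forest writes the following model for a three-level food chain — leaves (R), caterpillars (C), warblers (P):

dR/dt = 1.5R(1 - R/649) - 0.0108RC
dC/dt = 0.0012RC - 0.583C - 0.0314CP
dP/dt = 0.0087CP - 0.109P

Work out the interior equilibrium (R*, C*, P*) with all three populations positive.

R* ≈ 590, C* ≈ 12.5, P* ≈ 4

From dP/dt = 0: 0.0087C* = 0.109, so C* = 12.5.
From dR/dt = 0: 1.5(1 - R*/649) = 0.0108·12.5, giving R* = 649·(1 - 0.0902) = 590.
From dC/dt = 0: 0.0012·590 - 0.583 = 0.0314P*, so P* = 0.126/0.0314 = 4.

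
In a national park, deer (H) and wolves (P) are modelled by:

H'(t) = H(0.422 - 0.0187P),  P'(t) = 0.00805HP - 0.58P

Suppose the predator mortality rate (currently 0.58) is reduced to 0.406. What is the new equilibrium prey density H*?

H* ≈ 50.4

At the interior fixed point, setting dP/dt = 0 with P > 0 fixes H* = (predator death rate)/(HP coefficient) — independent of the other coefficients.
With the change, H* = 0.406/0.00805 = 50.4; it falls from 72.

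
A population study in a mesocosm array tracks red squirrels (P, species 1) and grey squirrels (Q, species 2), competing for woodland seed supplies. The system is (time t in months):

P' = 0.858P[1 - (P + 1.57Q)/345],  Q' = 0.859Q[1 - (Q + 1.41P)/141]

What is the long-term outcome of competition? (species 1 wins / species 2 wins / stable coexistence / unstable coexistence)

Compare the nullcline intercepts: K1/α12 = 345/1.57 = 220 > K2 = 141; K2/α21 = 141/1.41 = 100 < K1 = 345.
Since the inequalities point opposite ways, species 1 can invade but species 2 cannot.

species 1 excludes species 2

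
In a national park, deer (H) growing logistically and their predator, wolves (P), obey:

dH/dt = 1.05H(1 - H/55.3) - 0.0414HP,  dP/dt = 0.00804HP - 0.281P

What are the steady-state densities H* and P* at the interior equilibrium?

From dP/dt = 0 with P > 0: 0.00804H* = 0.281, so H* = 35.
Substitute into dH/dt = 0: 1.05(1 - 35/55.3) = 0.0414P*.
The bracket is 0.368, giving P* = 0.386/0.0414 = 9.33.

H* ≈ 35, P* ≈ 9.33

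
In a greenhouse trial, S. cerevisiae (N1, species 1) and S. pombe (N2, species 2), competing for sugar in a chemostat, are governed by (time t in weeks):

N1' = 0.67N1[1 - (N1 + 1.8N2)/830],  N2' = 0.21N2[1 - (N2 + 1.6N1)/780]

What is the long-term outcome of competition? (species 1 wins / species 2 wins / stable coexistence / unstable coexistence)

Compare the nullcline intercepts: K1/α12 = 830/1.8 = 461 < K2 = 780; K2/α21 = 780/1.6 = 488 < K1 = 830.
Since both are reversed, neither can invade when rare; the interior point is a saddle.

unstable coexistence (outcome depends on initial conditions)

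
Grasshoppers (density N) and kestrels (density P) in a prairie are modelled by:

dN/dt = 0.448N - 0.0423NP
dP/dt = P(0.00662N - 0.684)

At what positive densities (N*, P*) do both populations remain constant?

Set dP/dt = 0 with P > 0: 0.00662N - 0.684 = 0, so N* = 0.684/0.00662 = 103.
Set dN/dt = 0 with N > 0: 0.448 - 0.0423P = 0, so P* = 0.448/0.0423 = 10.6.

N* ≈ 103, P* ≈ 10.6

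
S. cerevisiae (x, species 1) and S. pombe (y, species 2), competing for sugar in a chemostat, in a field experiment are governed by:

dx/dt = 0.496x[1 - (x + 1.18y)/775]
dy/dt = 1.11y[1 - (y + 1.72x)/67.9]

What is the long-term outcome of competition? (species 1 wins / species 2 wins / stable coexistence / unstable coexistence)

species 1 excludes species 2

Compare the nullcline intercepts: K1/α12 = 775/1.18 = 657 > K2 = 67.9; K2/α21 = 67.9/1.72 = 39.5 < K1 = 775.
Since the inequalities point opposite ways, species 1 can invade but species 2 cannot.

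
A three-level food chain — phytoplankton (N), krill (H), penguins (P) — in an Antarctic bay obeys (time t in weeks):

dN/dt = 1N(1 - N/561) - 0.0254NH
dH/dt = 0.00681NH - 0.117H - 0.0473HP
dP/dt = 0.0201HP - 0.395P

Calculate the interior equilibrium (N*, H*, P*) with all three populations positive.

From dP/dt = 0: 0.0201H* = 0.395, so H* = 19.7.
From dN/dt = 0: 1(1 - N*/561) = 0.0254·19.7, giving N* = 561·(1 - 0.499) = 281.
From dH/dt = 0: 0.00681·281 - 0.117 = 0.0473P*, so P* = 1.8/0.0473 = 38.

N* ≈ 281, H* ≈ 19.7, P* ≈ 38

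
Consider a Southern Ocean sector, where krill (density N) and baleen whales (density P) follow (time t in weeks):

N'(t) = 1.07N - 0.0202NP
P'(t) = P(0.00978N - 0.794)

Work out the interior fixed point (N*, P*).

Set dP/dt = 0 with P > 0: 0.00978N - 0.794 = 0, so N* = 0.794/0.00978 = 81.2.
Set dN/dt = 0 with N > 0: 1.07 - 0.0202P = 0, so P* = 1.07/0.0202 = 53.

N* ≈ 81.2, P* ≈ 53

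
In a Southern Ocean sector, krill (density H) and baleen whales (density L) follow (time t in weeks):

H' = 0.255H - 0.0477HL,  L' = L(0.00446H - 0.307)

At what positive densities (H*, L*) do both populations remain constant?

Set dL/dt = 0 with L > 0: 0.00446H - 0.307 = 0, so H* = 0.307/0.00446 = 68.8.
Set dH/dt = 0 with H > 0: 0.255 - 0.0477L = 0, so L* = 0.255/0.0477 = 5.35.

H* ≈ 68.8, L* ≈ 5.35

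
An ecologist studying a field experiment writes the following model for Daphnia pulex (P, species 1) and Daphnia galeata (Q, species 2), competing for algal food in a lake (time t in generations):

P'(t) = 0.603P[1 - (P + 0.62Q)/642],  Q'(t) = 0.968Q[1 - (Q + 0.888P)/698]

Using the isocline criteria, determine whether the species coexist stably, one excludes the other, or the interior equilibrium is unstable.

stable coexistence

Compare the nullcline intercepts: K1/α12 = 642/0.62 = 1040 > K2 = 698; K2/α21 = 698/0.888 = 786 > K1 = 642.
Since both inequalities hold, each species can invade when rare, so the interior equilibrium is stable.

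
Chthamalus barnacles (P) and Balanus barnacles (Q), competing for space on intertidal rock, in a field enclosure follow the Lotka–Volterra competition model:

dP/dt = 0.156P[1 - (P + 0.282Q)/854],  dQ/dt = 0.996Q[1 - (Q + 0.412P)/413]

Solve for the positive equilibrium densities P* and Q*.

Setting both brackets to zero gives the nullclines P + 0.282Q = 854 and 0.412P + Q = 413.
Substituting Q = 413 - 0.412P into the first: P(1 - 0.282·0.412) = 854 - 0.282·413.
So P* = 738/0.884 = 834, and then Q* = 413 - 0.412·834 = 69.2.

P* ≈ 834, Q* ≈ 69.2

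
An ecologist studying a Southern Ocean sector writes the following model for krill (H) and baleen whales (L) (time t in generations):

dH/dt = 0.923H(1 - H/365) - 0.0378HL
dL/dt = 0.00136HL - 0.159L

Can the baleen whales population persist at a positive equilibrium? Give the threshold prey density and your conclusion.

Threshold H = 117; K > 117, so yes, the predator persists.

The predator equation gives dL/dt > 0 only when H > 0.159/0.00136 = 117.
Without the predator, H → K = 365. Since 365 > 117, the predator can invade and persist.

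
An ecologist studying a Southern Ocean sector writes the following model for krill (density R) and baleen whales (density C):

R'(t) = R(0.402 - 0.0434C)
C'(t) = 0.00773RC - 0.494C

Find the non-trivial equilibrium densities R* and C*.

Set dC/dt = 0 with C > 0: 0.00773R - 0.494 = 0, so R* = 0.494/0.00773 = 63.9.
Set dR/dt = 0 with R > 0: 0.402 - 0.0434C = 0, so C* = 0.402/0.0434 = 9.26.

R* ≈ 63.9, C* ≈ 9.26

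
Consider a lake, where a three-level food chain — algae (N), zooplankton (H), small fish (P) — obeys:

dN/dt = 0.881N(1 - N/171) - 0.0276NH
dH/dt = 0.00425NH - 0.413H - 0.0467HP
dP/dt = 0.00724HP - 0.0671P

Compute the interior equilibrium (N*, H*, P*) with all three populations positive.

N* ≈ 121, H* ≈ 9.27, P* ≈ 2.2

From dP/dt = 0: 0.00724H* = 0.0671, so H* = 9.27.
From dN/dt = 0: 0.881(1 - N*/171) = 0.0276·9.27, giving N* = 171·(1 - 0.29) = 121.
From dH/dt = 0: 0.00425·121 - 0.413 = 0.0467P*, so P* = 0.103/0.0467 = 2.2.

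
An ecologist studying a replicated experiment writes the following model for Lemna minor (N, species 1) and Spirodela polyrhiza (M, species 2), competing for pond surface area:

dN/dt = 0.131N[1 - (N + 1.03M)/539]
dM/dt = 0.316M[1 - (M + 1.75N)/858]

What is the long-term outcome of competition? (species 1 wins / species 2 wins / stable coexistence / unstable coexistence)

Compare the nullcline intercepts: K1/α12 = 539/1.03 = 523 < K2 = 858; K2/α21 = 858/1.75 = 490 < K1 = 539.
Since both are reversed, neither can invade when rare; the interior point is a saddle.

unstable coexistence (outcome depends on initial conditions)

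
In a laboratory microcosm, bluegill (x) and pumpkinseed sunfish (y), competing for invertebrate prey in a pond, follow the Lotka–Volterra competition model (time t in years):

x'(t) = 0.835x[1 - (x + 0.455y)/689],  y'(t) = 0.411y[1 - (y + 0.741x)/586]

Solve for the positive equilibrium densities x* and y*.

x* ≈ 637, y* ≈ 114

Setting both brackets to zero gives the nullclines x + 0.455y = 689 and 0.741x + y = 586.
Substituting y = 586 - 0.741x into the first: x(1 - 0.455·0.741) = 689 - 0.455·586.
So x* = 422/0.663 = 637, and then y* = 586 - 0.741·637 = 114.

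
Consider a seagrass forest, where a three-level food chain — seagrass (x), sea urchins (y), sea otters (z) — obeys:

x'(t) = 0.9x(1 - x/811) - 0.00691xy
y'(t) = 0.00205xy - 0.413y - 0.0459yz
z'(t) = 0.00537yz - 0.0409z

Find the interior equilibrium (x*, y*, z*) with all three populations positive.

x* ≈ 764, y* ≈ 7.62, z* ≈ 25.1

From dz/dt = 0: 0.00537y* = 0.0409, so y* = 7.62.
From dx/dt = 0: 0.9(1 - x*/811) = 0.00691·7.62, giving x* = 811·(1 - 0.0585) = 764.
From dy/dt = 0: 0.00205·764 - 0.413 = 0.0459z*, so z* = 1.15/0.0459 = 25.1.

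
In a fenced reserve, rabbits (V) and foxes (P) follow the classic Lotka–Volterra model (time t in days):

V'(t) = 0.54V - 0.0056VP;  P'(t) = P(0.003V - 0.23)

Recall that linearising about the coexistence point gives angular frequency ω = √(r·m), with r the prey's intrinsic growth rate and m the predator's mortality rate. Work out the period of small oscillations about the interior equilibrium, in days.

Here r = 0.54 and m = 0.23, so r·m = 0.124.
ω = √0.124 = 0.352 per day, hence T = 2π/ω ≈ 17.8 days.

T ≈ 17.8 days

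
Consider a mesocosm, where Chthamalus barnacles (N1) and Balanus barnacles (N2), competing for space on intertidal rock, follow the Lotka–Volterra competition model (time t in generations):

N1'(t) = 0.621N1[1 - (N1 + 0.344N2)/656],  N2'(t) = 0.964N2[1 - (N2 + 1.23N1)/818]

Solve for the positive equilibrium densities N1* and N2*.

Setting both brackets to zero gives the nullclines N1 + 0.344N2 = 656 and 1.23N1 + N2 = 818.
Substituting N2 = 818 - 1.23N1 into the first: N1(1 - 0.344·1.23) = 656 - 0.344·818.
So N1* = 375/0.577 = 649, and then N2* = 818 - 1.23·649 = 19.3.

N1* ≈ 649, N2* ≈ 19.3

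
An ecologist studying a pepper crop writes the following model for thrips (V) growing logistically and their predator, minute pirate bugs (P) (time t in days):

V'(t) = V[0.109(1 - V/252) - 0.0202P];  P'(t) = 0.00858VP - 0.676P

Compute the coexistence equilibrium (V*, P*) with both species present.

From dP/dt = 0 with P > 0: 0.00858V* = 0.676, so V* = 78.8.
Substitute into dV/dt = 0: 0.109(1 - 78.8/252) = 0.0202P*.
The bracket is 0.687, giving P* = 0.0749/0.0202 = 3.71.

V* ≈ 78.8, P* ≈ 3.71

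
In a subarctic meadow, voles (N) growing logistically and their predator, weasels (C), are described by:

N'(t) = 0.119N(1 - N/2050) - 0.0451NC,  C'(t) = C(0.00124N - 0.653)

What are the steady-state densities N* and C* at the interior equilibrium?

N* ≈ 527, C* ≈ 1.96

From dC/dt = 0 with C > 0: 0.00124N* = 0.653, so N* = 527.
Substitute into dN/dt = 0: 0.119(1 - 527/2050) = 0.0451C*.
The bracket is 0.743, giving C* = 0.0884/0.0451 = 1.96.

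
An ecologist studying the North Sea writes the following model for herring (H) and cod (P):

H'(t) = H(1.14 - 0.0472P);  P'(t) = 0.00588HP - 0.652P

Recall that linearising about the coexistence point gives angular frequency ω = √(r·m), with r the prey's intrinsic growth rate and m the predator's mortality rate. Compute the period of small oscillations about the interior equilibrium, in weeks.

T ≈ 7.29 weeks

Here r = 1.14 and m = 0.652, so r·m = 0.743.
ω = √0.743 = 0.862 per week, hence T = 2π/ω ≈ 7.29 weeks.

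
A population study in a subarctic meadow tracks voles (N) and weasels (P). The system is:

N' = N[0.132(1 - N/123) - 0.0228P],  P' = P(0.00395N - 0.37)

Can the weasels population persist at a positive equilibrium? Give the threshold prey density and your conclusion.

The predator equation gives dP/dt > 0 only when N > 0.37/0.00395 = 93.7.
Without the predator, N → K = 123. Since 123 > 93.7, the predator can invade and persist.

Threshold N = 93.7; K > 93.7, so yes, the predator persists.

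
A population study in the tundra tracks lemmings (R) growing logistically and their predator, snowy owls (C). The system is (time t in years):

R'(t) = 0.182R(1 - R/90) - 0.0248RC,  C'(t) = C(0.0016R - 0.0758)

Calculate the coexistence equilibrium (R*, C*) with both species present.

From dC/dt = 0 with C > 0: 0.0016R* = 0.0758, so R* = 47.4.
Substitute into dR/dt = 0: 0.182(1 - 47.4/90) = 0.0248C*.
The bracket is 0.474, giving C* = 0.0862/0.0248 = 3.48.

R* ≈ 47.4, C* ≈ 3.48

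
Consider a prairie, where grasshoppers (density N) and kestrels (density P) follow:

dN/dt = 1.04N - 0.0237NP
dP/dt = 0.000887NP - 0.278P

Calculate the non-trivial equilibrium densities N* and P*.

Set dP/dt = 0 with P > 0: 0.000887N - 0.278 = 0, so N* = 0.278/0.000887 = 313.
Set dN/dt = 0 with N > 0: 1.04 - 0.0237P = 0, so P* = 1.04/0.0237 = 43.9.

N* ≈ 313, P* ≈ 43.9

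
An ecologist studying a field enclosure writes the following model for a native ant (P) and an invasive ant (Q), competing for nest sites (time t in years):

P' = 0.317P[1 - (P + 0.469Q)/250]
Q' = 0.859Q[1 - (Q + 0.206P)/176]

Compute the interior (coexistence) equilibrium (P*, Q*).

P* ≈ 185, Q* ≈ 138

Setting both brackets to zero gives the nullclines P + 0.469Q = 250 and 0.206P + Q = 176.
Substituting Q = 176 - 0.206P into the first: P(1 - 0.469·0.206) = 250 - 0.469·176.
So P* = 167/0.903 = 185, and then Q* = 176 - 0.206·185 = 138.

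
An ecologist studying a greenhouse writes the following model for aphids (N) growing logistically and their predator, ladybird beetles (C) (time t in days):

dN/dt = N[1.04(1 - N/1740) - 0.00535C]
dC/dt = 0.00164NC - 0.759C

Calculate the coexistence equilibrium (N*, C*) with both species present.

From dC/dt = 0 with C > 0: 0.00164N* = 0.759, so N* = 463.
Substitute into dN/dt = 0: 1.04(1 - 463/1740) = 0.00535C*.
The bracket is 0.734, giving C* = 0.763/0.00535 = 143.

N* ≈ 463, C* ≈ 143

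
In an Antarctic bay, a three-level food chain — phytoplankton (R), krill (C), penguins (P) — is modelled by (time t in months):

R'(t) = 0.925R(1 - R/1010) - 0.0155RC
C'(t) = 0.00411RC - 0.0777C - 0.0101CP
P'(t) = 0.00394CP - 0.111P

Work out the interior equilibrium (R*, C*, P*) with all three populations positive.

R* ≈ 533, C* ≈ 28.2, P* ≈ 209

From dP/dt = 0: 0.00394C* = 0.111, so C* = 28.2.
From dR/dt = 0: 0.925(1 - R*/1010) = 0.0155·28.2, giving R* = 1010·(1 - 0.472) = 533.
From dC/dt = 0: 0.00411·533 - 0.0777 = 0.0101P*, so P* = 2.11/0.0101 = 209.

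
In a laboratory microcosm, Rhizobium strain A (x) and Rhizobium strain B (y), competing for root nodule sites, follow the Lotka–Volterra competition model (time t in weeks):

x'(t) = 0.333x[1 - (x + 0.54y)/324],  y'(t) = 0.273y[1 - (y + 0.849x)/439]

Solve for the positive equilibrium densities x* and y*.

x* ≈ 161, y* ≈ 303

Setting both brackets to zero gives the nullclines x + 0.54y = 324 and 0.849x + y = 439.
Substituting y = 439 - 0.849x into the first: x(1 - 0.54·0.849) = 324 - 0.54·439.
So x* = 86.9/0.542 = 161, and then y* = 439 - 0.849·161 = 303.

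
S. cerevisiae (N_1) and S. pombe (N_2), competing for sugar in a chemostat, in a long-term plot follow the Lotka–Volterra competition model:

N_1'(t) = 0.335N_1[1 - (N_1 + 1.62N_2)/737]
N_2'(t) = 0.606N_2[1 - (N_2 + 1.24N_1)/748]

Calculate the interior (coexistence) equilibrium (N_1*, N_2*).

N_1* ≈ 471, N_2* ≈ 164

Setting both brackets to zero gives the nullclines N_1 + 1.62N_2 = 737 and 1.24N_1 + N_2 = 748.
Substituting N_2 = 748 - 1.24N_1 into the first: N_1(1 - 1.62·1.24) = 737 - 1.62·748.
So N_1* = -475/-1.01 = 471, and then N_2* = 748 - 1.24·471 = 164.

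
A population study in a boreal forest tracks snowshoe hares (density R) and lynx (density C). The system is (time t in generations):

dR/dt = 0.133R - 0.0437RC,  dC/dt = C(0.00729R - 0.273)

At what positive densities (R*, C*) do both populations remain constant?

R* ≈ 37.4, C* ≈ 3.04

Set dC/dt = 0 with C > 0: 0.00729R - 0.273 = 0, so R* = 0.273/0.00729 = 37.4.
Set dR/dt = 0 with R > 0: 0.133 - 0.0437C = 0, so C* = 0.133/0.0437 = 3.04.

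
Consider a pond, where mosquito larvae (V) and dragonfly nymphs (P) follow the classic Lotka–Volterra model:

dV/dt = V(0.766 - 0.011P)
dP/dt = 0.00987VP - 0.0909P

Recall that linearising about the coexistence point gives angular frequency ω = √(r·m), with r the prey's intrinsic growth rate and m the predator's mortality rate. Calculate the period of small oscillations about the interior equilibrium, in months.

Here r = 0.766 and m = 0.0909, so r·m = 0.0696.
ω = √0.0696 = 0.264 per month, hence T = 2π/ω ≈ 23.8 months.

T ≈ 23.8 months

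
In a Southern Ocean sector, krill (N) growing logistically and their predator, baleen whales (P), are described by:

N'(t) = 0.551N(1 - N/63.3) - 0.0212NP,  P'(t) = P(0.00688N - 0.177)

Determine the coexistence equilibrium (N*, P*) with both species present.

N* ≈ 25.7, P* ≈ 15.4

From dP/dt = 0 with P > 0: 0.00688N* = 0.177, so N* = 25.7.
Substitute into dN/dt = 0: 0.551(1 - 25.7/63.3) = 0.0212P*.
The bracket is 0.594, giving P* = 0.327/0.0212 = 15.4.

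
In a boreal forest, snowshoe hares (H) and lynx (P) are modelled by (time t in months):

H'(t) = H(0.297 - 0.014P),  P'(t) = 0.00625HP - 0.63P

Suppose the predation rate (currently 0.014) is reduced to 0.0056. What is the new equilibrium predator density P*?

At the interior fixed point, setting dH/dt = 0 with H > 0 fixes P* = (prey growth rate)/(HP coefficient) — independent of the other coefficients.
With the change, P* = 0.297/0.0056 = 53; it rises from 21.2.

P* ≈ 53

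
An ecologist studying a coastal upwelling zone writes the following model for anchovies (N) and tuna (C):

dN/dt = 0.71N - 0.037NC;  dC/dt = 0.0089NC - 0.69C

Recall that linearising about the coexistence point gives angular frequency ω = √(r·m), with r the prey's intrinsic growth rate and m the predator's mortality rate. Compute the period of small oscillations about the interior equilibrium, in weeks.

T ≈ 8.98 weeks

Here r = 0.71 and m = 0.69, so r·m = 0.49.
ω = √0.49 = 0.7 per week, hence T = 2π/ω ≈ 8.98 weeks.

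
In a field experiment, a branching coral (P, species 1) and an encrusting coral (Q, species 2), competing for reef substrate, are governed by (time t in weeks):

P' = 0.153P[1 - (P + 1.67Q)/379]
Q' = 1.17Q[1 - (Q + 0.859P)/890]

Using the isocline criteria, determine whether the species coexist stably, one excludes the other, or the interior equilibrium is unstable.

species 2 excludes species 1

Compare the nullcline intercepts: K1/α12 = 379/1.67 = 227 < K2 = 890; K2/α21 = 890/0.859 = 1040 > K1 = 379.
Since the inequalities point opposite ways, species 2 can invade but species 1 cannot.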